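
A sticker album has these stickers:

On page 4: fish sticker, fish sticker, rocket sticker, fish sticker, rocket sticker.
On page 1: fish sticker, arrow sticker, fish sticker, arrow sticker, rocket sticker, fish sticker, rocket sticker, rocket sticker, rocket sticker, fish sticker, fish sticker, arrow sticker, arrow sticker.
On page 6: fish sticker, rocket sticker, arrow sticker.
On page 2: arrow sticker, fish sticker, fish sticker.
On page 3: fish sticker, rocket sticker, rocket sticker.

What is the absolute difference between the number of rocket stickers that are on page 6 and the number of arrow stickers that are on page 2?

0

rocket stickers on page 6: 1. arrow stickers on page 2: 1.
|1 − 1| = 1 − 1 = 0.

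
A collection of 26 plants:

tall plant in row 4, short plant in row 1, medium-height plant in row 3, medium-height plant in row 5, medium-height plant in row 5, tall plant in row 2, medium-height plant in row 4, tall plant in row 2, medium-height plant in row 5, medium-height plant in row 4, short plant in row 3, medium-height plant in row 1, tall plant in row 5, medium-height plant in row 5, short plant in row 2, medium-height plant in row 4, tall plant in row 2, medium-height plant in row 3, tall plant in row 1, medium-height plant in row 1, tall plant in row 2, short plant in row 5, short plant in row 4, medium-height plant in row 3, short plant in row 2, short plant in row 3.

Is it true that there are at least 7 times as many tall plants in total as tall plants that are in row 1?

True

|tall plants| = 7.
|tall plants in row 1| = 1.
The claim requires 7 ≥ 7 × 1 = 7, which holds.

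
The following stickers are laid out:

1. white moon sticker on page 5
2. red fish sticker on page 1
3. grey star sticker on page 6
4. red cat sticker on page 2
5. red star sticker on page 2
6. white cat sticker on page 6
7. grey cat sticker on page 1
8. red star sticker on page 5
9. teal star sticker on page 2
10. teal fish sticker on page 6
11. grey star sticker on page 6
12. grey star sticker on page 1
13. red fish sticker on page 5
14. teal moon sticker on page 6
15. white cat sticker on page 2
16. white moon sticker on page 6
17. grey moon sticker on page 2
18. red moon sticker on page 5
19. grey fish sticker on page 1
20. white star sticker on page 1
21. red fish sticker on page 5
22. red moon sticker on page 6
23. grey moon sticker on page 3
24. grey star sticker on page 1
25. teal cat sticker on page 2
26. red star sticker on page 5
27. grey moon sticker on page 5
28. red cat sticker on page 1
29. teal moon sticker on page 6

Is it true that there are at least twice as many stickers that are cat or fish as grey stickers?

There are 11 stickers that are cat or fish.
There are 9 grey stickers.
The claim requires 11 ≥ 2 × 9 = 18, which does not hold.

False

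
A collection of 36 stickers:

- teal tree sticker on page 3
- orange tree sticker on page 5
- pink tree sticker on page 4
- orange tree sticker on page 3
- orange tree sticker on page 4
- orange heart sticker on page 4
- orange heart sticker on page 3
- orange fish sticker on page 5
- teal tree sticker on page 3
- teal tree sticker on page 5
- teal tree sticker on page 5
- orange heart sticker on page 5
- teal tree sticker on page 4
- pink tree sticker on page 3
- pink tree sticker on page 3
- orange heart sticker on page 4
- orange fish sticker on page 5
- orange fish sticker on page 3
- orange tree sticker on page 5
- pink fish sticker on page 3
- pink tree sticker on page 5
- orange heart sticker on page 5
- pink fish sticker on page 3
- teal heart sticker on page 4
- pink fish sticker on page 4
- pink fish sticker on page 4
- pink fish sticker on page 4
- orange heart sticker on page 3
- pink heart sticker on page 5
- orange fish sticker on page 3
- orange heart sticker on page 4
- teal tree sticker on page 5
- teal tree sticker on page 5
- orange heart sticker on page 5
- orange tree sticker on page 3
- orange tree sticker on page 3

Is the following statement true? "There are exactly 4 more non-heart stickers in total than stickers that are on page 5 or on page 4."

non-heart stickers: 26.
stickers on page 5 or on page 4: 23.
The claim requires 26 − 23 (= 3) to equal 4, which does not hold.

False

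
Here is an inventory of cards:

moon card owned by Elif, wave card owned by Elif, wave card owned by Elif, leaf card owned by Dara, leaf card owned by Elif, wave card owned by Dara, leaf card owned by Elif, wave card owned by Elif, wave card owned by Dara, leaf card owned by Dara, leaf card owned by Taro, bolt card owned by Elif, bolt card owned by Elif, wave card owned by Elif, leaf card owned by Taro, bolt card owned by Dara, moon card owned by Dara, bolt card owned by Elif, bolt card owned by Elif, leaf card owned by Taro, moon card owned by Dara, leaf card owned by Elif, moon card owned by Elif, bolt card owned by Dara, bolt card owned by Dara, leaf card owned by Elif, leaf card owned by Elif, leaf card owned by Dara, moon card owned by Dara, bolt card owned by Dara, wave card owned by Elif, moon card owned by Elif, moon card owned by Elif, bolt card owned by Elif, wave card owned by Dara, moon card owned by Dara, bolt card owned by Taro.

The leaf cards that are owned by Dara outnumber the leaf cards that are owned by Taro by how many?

leaf cards owned by Dara: 3.
leaf cards owned by Taro: 3.
3 − 3 = 0.

0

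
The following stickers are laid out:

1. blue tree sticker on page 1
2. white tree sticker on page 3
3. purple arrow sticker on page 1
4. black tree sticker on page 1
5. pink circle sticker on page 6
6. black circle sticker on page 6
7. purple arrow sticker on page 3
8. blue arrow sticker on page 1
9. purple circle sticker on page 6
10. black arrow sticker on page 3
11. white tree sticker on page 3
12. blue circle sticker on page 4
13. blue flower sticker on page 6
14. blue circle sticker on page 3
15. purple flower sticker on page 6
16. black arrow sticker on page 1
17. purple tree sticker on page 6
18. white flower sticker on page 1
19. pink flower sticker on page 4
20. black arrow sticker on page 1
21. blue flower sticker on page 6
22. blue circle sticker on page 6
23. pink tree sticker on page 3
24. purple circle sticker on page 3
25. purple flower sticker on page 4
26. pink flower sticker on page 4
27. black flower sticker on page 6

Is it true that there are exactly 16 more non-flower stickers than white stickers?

non-flower stickers: 19.
white stickers: 3.
The claim requires 19 − 3 (= 16) to equal 16, which holds.

True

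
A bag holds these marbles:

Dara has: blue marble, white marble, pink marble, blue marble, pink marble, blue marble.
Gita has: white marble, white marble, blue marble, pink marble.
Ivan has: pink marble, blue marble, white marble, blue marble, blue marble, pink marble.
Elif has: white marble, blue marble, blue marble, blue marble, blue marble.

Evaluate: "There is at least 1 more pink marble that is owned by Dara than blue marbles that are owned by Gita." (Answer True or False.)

pink marbles owned by Dara: 2.
blue marbles owned by Gita: 1.
The claim requires 2 − 1 = 1 ≥ 1, which holds.

True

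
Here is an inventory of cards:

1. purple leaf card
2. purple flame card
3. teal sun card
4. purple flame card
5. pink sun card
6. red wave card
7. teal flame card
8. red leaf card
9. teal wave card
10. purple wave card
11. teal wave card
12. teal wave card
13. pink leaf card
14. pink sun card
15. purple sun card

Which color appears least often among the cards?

red

Counts by color: teal 5, purple 5, pink 3, red 2.
The minimum is 2, held uniquely by red.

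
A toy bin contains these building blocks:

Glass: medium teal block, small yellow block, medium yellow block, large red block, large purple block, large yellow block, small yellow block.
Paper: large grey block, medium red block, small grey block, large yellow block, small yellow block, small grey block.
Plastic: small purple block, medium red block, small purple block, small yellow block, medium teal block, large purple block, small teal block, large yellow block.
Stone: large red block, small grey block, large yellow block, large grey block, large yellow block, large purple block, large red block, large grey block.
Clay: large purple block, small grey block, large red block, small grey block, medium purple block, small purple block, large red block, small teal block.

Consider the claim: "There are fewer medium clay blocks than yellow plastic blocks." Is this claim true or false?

|medium clay blocks| = 1.
|yellow plastic blocks| = 2.
The claim requires 1 < 2, which holds.

True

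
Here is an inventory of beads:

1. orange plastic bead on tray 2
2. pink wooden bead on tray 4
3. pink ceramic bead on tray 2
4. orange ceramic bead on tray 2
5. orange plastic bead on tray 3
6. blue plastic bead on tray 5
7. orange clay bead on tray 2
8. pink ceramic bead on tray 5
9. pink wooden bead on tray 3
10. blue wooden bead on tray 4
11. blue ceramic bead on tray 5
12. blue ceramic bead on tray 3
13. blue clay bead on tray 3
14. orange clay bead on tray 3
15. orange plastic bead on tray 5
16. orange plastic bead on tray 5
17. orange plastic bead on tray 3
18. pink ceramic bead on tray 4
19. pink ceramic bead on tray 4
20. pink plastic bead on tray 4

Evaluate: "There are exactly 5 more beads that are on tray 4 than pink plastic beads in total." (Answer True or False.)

|beads on tray 4| = 5.
|pink plastic beads| = 1.
The claim requires 5 − 1 (= 4) to equal 5, which does not hold.

False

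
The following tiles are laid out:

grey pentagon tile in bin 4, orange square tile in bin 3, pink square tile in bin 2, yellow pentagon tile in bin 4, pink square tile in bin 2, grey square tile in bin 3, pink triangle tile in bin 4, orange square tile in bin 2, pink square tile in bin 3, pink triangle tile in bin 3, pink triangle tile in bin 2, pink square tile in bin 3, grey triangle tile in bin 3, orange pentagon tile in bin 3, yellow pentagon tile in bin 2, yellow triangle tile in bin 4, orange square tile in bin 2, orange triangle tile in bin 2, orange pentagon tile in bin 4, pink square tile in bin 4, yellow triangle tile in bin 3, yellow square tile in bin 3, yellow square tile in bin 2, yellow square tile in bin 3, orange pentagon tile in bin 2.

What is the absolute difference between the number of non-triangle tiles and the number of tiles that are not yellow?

0

non-triangle tiles: 18. tiles that are not yellow: 18.
|18 − 18| = 18 − 18 = 0.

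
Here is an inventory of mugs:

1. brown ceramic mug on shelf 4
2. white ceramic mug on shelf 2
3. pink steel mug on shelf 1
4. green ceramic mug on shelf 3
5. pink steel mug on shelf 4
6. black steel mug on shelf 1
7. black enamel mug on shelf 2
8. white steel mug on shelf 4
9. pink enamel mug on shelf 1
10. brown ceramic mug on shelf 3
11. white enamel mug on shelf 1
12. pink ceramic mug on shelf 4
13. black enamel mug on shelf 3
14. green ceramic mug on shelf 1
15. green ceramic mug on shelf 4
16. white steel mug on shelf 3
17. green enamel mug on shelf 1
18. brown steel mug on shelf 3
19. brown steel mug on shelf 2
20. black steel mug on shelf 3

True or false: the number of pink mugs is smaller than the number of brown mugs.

There are 4 pink mugs.
There are 4 brown mugs.
The claim requires 4 < 4, which does not hold.

False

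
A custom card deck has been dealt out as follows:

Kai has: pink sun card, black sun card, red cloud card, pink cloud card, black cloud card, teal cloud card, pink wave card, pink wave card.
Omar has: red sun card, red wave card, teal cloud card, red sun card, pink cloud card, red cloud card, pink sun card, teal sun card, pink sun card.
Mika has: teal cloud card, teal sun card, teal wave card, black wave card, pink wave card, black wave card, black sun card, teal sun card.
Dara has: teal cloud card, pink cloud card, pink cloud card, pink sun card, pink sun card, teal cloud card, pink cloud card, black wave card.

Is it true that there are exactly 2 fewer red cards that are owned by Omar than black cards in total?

Count of red cards owned by Omar: 4.
There are 6 black cards.
The claim requires 6 − 4 (= 2) to equal 2, which holds.

True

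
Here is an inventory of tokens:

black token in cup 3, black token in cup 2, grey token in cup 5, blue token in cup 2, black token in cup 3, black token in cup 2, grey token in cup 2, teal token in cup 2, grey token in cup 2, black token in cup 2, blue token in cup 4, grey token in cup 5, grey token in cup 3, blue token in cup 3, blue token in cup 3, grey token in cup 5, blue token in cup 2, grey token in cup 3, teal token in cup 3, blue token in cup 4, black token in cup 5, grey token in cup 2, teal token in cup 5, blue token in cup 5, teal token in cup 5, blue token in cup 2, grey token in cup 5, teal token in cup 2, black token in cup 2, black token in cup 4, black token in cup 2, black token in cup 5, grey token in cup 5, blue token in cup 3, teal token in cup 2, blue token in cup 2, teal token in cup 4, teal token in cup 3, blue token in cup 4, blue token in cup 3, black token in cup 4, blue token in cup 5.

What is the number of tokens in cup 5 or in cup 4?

in cup 4: 6; in cup 5: 11; together 6 + 11 = 17.

17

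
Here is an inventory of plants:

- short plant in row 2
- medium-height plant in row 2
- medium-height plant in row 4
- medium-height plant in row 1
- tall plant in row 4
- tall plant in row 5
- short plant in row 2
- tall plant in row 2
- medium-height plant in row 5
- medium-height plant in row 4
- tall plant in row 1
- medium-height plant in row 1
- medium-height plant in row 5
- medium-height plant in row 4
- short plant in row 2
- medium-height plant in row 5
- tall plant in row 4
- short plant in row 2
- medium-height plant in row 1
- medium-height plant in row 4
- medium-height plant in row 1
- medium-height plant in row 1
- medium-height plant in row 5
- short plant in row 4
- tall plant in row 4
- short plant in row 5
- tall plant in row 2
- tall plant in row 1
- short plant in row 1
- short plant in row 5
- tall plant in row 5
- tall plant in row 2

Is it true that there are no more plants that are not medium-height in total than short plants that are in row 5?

False

There are 18 plants that are not medium-height.
There are 2 short plants in row 5.
The claim requires 18 ≤ 2, which does not hold.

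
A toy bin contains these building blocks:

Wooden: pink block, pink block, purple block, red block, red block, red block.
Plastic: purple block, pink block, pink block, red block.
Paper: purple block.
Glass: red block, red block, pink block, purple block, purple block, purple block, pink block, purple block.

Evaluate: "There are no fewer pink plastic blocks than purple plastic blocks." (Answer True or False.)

True

|pink plastic blocks| = 2.
|purple plastic blocks| = 1.
The claim requires 2 ≥ 1, which holds.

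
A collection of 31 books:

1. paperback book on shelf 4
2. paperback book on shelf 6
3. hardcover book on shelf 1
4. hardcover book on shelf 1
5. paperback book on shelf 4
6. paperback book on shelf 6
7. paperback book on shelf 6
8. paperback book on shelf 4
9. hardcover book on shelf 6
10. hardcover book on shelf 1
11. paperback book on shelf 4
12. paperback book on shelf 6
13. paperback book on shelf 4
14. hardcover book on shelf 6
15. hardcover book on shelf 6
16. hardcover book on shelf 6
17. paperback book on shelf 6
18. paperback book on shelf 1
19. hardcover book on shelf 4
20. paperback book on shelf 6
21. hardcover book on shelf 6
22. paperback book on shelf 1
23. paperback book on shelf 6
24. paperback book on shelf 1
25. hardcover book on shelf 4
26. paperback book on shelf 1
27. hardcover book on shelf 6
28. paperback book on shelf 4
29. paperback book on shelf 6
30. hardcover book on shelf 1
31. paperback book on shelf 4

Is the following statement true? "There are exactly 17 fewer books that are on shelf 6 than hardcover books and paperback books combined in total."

True

|books on shelf 6| = 14.
hardcover books: 12; paperback books: 19; combined: 12 + 19 = 31.
The claim requires 31 − 14 (= 17) to equal 17, which holds.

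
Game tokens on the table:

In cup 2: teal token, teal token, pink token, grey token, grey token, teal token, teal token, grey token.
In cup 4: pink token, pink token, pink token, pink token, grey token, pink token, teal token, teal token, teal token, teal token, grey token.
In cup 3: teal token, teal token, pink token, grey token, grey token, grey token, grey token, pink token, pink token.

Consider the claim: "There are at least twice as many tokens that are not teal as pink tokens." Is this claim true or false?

True

tokens that are not teal: 18.
pink tokens: 9.
The claim requires 18 ≥ 2 × 9 = 18, which holds.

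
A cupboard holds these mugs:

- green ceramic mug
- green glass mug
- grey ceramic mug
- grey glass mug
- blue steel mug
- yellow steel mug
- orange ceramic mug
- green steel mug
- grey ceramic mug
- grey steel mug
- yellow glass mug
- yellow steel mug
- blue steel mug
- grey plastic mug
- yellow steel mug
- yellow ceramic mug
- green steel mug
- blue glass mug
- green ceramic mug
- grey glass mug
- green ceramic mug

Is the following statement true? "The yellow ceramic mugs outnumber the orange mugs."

False

There is 1 yellow ceramic mug.
There is 1 orange mug.
The claim requires 1 > 1, which does not hold.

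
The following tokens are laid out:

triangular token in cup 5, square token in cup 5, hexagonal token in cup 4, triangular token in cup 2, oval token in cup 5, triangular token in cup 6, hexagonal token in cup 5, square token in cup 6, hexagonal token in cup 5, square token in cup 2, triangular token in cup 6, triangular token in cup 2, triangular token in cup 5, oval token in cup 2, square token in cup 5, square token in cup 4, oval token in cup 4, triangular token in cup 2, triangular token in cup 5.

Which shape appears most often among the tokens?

Counts by shape: triangular 8, square 5, hexagonal 3, oval 3.
The maximum is 8, held uniquely by triangular.

triangular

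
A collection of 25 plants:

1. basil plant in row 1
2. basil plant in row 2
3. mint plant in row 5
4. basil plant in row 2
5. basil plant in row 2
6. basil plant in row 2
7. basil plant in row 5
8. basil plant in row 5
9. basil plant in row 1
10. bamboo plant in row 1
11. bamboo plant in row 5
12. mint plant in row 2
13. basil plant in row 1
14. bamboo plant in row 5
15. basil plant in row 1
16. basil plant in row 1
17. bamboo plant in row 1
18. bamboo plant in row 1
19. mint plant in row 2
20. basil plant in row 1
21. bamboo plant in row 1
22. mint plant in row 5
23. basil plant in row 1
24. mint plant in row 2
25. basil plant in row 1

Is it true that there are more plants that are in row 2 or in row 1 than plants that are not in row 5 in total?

False

|plants in row 2 or in row 1| = 19.
|plants that are not in row 5| = 19.
The claim requires 19 > 19, which does not hold.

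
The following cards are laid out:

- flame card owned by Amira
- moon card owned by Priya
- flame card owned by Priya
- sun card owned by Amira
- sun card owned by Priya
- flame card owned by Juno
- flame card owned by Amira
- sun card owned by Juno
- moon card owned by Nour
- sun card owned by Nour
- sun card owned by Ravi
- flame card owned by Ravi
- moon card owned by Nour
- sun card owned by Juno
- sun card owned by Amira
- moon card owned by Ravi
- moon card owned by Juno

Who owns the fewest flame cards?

Nour

Counts by player (restricted to flame cards): Amira→2, Juno→1, Priya→1, Ravi→1, Nour→0.
The minimum is 0, held uniquely by Nour.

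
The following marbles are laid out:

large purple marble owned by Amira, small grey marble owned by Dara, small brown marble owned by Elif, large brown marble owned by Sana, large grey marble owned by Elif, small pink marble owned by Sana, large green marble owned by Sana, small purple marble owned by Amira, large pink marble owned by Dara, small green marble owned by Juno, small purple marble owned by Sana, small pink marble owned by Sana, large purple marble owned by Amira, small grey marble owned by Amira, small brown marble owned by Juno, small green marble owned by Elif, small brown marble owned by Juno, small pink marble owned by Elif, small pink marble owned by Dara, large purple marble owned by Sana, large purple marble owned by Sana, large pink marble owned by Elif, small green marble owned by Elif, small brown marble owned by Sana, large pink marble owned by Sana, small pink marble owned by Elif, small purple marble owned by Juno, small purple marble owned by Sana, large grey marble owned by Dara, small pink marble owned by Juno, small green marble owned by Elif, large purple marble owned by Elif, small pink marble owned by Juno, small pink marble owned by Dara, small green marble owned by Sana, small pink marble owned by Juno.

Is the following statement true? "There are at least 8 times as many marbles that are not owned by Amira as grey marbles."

True

|marbles that are not owned by Amira| = 32.
|grey marbles| = 4.
The claim requires 32 ≥ 8 × 4 = 32, which holds.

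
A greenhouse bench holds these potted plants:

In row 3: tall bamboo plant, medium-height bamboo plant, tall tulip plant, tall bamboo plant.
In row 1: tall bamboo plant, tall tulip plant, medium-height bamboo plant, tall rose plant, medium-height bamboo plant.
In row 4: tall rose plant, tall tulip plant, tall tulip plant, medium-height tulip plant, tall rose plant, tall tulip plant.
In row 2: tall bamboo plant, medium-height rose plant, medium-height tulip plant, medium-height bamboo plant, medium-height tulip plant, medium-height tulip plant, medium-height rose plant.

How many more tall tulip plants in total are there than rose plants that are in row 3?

tall tulip plants: 5.
rose plants in row 3: 0.
5 − 0 = 5.

5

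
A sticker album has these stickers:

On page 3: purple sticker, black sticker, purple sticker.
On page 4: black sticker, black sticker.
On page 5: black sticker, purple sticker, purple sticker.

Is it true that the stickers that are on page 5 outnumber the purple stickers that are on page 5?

|stickers on page 5| = 3.
|purple stickers on page 5| = 2.
The claim requires 3 > 2, which holds.

True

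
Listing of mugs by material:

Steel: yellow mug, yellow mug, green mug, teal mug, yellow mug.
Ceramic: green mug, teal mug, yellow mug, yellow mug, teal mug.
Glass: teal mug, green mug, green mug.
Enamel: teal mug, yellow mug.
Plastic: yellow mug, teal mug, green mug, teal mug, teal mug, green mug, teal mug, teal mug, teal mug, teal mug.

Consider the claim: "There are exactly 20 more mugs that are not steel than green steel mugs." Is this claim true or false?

|mugs that are not steel| = 20.
|green steel mugs| = 1.
The claim requires 20 − 1 (= 19) to equal 20, which does not hold.

False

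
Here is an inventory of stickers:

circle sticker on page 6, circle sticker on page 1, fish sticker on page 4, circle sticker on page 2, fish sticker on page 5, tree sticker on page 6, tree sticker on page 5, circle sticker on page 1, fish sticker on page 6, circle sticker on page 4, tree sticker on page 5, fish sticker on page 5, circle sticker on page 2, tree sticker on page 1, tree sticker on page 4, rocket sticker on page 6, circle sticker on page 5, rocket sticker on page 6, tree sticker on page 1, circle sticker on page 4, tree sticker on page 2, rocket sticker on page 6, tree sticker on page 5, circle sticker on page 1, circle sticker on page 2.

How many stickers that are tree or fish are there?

12

fish: 4; tree: 8; together 4 + 8 = 12.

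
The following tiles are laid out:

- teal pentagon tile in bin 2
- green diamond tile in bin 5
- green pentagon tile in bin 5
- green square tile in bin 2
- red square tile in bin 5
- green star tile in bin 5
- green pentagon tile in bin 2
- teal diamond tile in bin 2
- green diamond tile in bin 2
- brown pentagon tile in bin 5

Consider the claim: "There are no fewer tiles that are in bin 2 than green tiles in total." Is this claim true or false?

False

There are 5 tiles in bin 2.
There are 6 green tiles.
The claim requires 5 ≥ 6, which does not hold.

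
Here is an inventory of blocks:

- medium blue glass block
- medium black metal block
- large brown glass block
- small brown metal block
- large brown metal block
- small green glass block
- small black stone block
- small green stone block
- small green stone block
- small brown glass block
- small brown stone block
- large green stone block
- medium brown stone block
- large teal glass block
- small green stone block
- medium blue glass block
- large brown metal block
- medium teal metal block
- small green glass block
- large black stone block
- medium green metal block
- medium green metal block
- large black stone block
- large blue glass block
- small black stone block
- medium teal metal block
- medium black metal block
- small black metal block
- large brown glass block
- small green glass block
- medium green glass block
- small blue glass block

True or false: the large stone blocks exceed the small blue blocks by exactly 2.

True

There are 3 large stone blocks.
There is 1 small blue block.
The claim requires 3 − 1 (= 2) to equal 2, which holds.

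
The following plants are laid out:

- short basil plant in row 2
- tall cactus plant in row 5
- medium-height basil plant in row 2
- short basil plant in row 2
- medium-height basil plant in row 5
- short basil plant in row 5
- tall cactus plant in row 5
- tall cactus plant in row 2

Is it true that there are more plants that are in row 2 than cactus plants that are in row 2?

There are 4 plants in row 2.
There is 1 cactus plant in row 2.
The claim requires 4 > 1, which holds.

True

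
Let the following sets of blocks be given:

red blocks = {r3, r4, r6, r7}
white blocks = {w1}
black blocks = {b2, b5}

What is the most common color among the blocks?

Counts by color: red 4, black 2, white 1.
The maximum is 4, held uniquely by red.

red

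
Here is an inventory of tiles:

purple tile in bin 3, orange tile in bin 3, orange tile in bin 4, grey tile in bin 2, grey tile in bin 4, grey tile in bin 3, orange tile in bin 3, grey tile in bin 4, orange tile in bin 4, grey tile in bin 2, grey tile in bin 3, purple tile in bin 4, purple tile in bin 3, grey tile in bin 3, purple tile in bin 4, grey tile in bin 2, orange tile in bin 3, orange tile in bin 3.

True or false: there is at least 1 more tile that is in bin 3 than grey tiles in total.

True

There are 9 tiles in bin 3.
There are 8 grey tiles.
The claim requires 9 − 8 = 1 ≥ 1, which holds.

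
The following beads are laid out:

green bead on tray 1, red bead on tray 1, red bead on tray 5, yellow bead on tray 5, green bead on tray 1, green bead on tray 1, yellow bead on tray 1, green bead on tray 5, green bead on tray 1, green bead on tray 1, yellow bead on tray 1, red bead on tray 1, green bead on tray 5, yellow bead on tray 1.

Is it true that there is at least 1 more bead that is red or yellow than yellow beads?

There are 7 beads that are red or yellow.
There are 4 yellow beads.
The claim requires 7 − 4 = 3 ≥ 1, which holds.

True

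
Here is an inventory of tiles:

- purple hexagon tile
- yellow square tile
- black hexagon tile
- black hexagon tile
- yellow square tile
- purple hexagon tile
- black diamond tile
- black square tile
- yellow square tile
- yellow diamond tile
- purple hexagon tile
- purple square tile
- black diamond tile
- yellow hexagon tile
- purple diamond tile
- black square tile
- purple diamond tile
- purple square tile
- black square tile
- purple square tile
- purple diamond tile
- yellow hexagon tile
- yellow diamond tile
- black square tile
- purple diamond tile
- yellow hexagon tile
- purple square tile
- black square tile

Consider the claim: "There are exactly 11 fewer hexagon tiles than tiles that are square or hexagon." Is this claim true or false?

hexagon tiles: 8.
tiles that are square or hexagon: 20.
The claim requires 20 − 8 (= 12) to equal 11, which does not hold.

False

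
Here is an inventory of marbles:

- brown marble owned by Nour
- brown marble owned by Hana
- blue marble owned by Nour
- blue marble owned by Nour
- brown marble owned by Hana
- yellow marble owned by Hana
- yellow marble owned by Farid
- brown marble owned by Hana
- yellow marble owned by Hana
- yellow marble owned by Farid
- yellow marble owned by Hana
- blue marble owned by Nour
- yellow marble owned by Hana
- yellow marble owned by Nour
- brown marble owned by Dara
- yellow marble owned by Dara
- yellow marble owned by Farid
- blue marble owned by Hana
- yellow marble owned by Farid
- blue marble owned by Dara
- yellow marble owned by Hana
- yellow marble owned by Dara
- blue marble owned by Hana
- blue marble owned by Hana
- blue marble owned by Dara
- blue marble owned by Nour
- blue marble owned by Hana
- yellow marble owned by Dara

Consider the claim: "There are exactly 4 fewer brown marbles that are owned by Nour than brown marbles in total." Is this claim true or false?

True

Count of brown marbles owned by Nour: 1.
There are 5 brown marbles.
The claim requires 5 − 1 (= 4) to equal 4, which holds.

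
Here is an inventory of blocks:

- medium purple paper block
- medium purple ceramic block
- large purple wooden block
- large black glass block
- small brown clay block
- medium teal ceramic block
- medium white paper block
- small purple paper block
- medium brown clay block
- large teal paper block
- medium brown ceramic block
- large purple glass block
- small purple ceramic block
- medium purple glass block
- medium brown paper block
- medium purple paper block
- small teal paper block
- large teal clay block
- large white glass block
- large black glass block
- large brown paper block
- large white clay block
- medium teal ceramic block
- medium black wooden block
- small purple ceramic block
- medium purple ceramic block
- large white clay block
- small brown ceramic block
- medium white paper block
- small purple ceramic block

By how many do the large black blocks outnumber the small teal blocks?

1

large black blocks: 2.
small teal blocks: 1.
2 − 1 = 1.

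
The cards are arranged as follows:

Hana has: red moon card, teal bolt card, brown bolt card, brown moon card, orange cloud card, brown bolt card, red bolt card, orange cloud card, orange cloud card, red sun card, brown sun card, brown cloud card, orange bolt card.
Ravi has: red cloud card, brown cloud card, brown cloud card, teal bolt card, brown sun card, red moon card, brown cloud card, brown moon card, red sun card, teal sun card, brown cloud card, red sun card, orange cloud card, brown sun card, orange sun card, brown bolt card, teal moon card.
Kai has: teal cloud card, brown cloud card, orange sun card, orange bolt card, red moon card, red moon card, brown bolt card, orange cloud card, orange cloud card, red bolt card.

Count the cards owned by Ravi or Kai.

Kai: 10; Ravi: 17; together 10 + 17 = 27.

27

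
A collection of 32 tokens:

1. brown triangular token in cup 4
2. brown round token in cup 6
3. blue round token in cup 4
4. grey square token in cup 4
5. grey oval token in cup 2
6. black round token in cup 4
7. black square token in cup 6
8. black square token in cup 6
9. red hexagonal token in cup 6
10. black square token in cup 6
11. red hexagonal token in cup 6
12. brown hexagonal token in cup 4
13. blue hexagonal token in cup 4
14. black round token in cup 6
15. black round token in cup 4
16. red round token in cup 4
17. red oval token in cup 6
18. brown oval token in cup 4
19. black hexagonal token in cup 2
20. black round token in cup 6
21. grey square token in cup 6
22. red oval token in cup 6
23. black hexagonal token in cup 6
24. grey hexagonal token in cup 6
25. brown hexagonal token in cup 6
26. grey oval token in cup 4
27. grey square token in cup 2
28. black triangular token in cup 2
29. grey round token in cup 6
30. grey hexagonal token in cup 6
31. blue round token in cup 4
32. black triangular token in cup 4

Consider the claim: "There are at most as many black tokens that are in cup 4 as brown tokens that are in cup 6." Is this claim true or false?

False

|black tokens in cup 4| = 3.
|brown tokens in cup 6| = 2.
The claim requires 3 ≤ 2, which does not hold.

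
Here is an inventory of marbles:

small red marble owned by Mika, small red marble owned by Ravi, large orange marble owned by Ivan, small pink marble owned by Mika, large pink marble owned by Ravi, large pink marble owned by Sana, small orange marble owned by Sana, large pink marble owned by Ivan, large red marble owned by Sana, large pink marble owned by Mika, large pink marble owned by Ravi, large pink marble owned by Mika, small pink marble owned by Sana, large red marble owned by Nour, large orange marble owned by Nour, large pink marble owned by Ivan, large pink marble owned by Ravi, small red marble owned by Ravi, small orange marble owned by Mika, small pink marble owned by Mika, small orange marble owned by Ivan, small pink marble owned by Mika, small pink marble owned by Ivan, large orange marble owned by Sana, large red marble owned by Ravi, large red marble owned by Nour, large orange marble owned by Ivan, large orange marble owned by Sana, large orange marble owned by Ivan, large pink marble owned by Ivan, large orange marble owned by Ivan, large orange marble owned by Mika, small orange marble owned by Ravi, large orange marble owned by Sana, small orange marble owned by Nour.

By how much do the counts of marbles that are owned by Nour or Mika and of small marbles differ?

marbles owned by Nour or Mika: 12. small marbles: 13.
|12 − 13| = 13 − 12 = 1.

1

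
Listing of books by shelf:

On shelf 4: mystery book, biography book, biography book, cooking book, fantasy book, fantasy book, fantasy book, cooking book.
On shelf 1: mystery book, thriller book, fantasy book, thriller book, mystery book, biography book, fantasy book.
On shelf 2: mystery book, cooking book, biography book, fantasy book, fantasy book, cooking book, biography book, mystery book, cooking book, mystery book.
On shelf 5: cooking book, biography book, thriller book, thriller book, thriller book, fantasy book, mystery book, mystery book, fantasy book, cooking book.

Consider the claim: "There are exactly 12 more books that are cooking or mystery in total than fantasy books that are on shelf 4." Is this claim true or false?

True

|books that are cooking or mystery| = 15.
|fantasy books on shelf 4| = 3.
The claim requires 15 − 3 (= 12) to equal 12, which holds.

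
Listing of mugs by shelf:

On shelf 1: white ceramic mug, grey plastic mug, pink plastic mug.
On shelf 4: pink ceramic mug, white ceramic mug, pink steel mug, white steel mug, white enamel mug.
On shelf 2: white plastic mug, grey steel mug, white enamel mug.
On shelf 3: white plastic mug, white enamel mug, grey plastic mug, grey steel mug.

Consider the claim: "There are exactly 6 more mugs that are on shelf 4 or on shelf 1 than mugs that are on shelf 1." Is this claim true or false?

There are 8 mugs on shelf 4 or on shelf 1.
There are 3 mugs on shelf 1.
The claim requires 8 − 3 (= 5) to equal 6, which does not hold.

False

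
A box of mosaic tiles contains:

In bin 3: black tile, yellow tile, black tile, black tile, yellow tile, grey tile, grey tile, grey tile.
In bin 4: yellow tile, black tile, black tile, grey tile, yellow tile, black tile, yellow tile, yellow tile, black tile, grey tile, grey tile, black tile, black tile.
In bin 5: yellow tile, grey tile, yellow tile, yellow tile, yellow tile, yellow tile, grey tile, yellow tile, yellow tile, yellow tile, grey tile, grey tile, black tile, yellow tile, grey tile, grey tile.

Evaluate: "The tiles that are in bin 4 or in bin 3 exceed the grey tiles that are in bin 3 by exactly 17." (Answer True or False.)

False

tiles in bin 4 or in bin 3: 21.
grey tiles in bin 3: 3.
The claim requires 21 − 3 (= 18) to equal 17, which does not hold.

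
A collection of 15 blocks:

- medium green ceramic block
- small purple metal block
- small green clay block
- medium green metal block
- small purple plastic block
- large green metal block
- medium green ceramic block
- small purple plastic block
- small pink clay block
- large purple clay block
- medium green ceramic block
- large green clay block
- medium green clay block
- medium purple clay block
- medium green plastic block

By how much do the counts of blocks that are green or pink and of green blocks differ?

1

blocks that are green or pink: 10. green blocks: 9.
|10 − 9| = 10 − 9 = 1.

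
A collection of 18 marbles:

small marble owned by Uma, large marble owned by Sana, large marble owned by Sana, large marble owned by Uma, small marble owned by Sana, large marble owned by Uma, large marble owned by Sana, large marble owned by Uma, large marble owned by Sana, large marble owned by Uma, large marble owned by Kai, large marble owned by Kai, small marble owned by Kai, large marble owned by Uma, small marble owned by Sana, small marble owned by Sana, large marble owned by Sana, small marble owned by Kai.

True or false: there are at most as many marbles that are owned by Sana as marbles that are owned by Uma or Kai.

True

|marbles owned by Sana| = 8.
|marbles owned by Uma or Kai| = 10.
The claim requires 8 ≤ 10, which holds.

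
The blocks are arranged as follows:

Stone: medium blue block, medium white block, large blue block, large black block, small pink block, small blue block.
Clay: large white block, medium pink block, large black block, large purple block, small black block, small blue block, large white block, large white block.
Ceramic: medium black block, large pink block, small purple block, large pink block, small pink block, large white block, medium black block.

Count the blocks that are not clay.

13

Total blocks: 21; with the excluded value: 8; remaining 21 − 8 = 13.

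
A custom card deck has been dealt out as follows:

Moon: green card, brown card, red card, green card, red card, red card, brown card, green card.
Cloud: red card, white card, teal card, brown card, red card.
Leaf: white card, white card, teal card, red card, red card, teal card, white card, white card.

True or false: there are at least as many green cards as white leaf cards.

There are 3 green cards.
There are 4 white leaf cards.
The claim requires 3 ≥ 4, which does not hold.

False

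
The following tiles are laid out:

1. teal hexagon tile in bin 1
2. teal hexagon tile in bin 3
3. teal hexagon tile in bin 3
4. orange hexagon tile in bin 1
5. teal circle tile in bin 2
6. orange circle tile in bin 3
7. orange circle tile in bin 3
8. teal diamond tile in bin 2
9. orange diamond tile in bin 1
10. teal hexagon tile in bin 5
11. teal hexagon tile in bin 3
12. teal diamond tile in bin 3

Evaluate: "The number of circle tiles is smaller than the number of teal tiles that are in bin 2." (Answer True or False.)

False

There are 3 circle tiles.
There are 2 teal tiles in bin 2.
The claim requires 3 < 2, which does not hold.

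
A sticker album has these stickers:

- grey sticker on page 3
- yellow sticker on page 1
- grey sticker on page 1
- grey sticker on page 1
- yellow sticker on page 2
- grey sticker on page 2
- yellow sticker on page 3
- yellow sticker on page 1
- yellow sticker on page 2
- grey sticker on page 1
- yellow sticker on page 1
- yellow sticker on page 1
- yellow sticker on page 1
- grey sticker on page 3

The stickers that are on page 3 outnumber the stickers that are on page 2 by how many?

stickers on page 3: 3.
stickers on page 2: 3.
3 − 3 = 0.

0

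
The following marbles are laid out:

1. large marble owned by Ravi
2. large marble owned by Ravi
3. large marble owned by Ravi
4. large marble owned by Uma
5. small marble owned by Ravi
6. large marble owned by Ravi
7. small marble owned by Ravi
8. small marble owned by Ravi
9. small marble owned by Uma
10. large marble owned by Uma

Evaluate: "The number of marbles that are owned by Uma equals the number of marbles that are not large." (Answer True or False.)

False

|marbles owned by Uma| = 3.
|marbles that are not large| = 4.
The claim requires 3 = 4, which does not hold.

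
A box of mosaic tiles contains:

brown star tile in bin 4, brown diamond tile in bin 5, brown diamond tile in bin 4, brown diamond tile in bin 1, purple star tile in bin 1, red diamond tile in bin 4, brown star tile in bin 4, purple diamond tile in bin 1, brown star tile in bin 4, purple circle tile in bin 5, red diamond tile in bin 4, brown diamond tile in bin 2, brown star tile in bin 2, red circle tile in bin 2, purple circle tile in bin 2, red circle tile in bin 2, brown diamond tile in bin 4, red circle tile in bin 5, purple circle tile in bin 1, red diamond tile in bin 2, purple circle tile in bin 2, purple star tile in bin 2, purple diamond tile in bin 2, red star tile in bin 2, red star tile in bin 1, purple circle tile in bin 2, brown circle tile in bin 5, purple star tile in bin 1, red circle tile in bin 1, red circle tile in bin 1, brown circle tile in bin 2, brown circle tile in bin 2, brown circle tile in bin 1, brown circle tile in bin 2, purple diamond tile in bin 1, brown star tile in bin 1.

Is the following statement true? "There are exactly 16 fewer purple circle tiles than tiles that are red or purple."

True

purple circle tiles: 5.
tiles that are red or purple: 21.
The claim requires 21 − 5 (= 16) to equal 16, which holds.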